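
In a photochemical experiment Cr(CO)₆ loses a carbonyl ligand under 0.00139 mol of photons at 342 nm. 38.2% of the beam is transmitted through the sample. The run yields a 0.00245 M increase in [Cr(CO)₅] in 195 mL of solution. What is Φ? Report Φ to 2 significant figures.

Product: (0.00245 M)(0.195 L) = 4.778×10⁻⁴ mol.
Fraction absorbed: 1 − 38.2/100 = 0.6180.
Photons absorbed: 0.6180 × 0.00139 = 8.590×10⁻⁴ mol.
Φ = 4.778×10⁻⁴ mol / 8.590×10⁻⁴ mol photons = 0.56.

Φ = 0.56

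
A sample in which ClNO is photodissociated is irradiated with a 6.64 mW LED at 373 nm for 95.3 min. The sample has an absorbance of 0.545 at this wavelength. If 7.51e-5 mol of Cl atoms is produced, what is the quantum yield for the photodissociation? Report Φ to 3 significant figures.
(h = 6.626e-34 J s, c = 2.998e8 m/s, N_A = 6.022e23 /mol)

Φ = 0.887

Photon energy at 373 nm: hc/λ = (6.626e-34)(2.998e8)/(373e-9) = 5.326e-19 J.
Energy delivered: (6.64 mW)(5718 s) = 37.97 J.
Photons incident: 37.97 / 5.326e-19 = 7.129e19, i.e. 7.129e19/6.022e23 = 1.184e-4 mol.
Fraction absorbed: 1 − 10^(−0.545) = 0.7149.
Photons absorbed: 0.7149 × 1.184e-4 = 8.464e-5 mol.
Φ = 7.51e-5 mol / 8.464e-5 mol photons = 0.887.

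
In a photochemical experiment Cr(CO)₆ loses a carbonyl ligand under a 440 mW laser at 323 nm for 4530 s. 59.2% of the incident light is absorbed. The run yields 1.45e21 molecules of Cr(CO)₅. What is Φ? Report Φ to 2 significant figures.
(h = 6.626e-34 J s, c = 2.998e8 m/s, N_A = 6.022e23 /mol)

Φ = 0.76

Product: 1.45e21 / 6.022e23 = 0.002408 mol.
Photon energy at 323 nm: hc/λ = (6.626e-34)(2.998e8)/(323e-9) = 6.150e-19 J.
Energy delivered: (440 mW)(4530 s) = 1993 J.
Photons incident: 1993 / 6.150e-19 = 3.241e21, i.e. 3.241e21/6.022e23 = 0.005382 mol.
Photons absorbed: 0.592 × 0.005382 = 0.003186 mol.
Φ = 0.002408 mol / 0.003186 mol photons = 0.76.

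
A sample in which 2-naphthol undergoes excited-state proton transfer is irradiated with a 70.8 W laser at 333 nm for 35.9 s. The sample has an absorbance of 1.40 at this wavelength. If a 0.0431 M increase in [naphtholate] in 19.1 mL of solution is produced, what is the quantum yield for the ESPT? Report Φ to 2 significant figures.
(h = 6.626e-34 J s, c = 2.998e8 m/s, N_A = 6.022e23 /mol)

Product: (0.0431 M)(0.0191 L) = 8.232e-4 mol.
Photon energy at 333 nm: hc/λ = (6.626e-34)(2.998e8)/(333e-9) = 5.965e-19 J.
Energy delivered: (70.8 W)(35.9 s) = 2542 J.
Photons incident: 2542 / 5.965e-19 = 4.262e21, i.e. 4.262e21/6.022e23 = 0.007077 mol.
Fraction absorbed: 1 − 10^(−1.40) = 0.9602.
Photons absorbed: 0.9602 × 0.007077 = 0.006795 mol.
Φ = 8.232e-4 mol / 0.006795 mol photons = 0.12.

Φ = 0.12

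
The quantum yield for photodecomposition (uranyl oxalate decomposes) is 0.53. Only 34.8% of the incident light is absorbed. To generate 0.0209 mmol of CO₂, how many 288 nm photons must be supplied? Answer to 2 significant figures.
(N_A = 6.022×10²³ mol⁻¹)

Product: 0.0209 mmol = 2.09×10⁻⁵ mol.
Photons that must be absorbed: 2.09×10⁻⁵ / 0.53 = 3.943×10⁻⁵ mol.
Incident photons needed: 3.943×10⁻⁵ / 0.348 = 1.133×10⁻⁴ mol.
Photon count: 1.133×10⁻⁴ × 6.022×10²³ = 6.8×10¹⁹.

6.8×10¹⁹ photons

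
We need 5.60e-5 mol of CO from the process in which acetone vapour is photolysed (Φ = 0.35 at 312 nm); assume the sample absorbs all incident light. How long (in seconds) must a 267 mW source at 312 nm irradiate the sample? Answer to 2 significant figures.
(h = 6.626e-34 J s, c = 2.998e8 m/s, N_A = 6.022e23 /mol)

Photons that must be absorbed: 5.60e-5 / 0.35 = 1.600e-4 mol.
Photon energy: hc/λ = 6.367e-19 J; per mole, 3.834e5 J mol⁻¹.
Energy required: 1.600e-4 × 3.834e5 = 61.34 J.
Time: 61.34 J / 0.267 W = 230 s.

t ≈ 230 s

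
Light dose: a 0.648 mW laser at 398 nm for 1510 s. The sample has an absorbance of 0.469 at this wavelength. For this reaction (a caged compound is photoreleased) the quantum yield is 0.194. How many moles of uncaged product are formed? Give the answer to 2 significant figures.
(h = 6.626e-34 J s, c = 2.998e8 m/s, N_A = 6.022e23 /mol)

4.2e-7 mol

Photon energy at 398 nm: hc/λ = (6.626e-34)(2.998e8)/(398e-9) = 4.991e-19 J.
Energy delivered: (0.648 mW)(1510 s) = 0.9785 J.
Photons incident: 0.9785 / 4.991e-19 = 1.961e18, i.e. 1.961e18/6.022e23 = 3.256e-6 mol.
Fraction absorbed: 1 − 10^(−0.469) = 0.6604.
Photons absorbed: 0.6604 × 3.256e-6 = 2.150e-6 mol.
Product: Φ × n_abs = 0.194 × 2.150e-6 = 4.171e-7 mol.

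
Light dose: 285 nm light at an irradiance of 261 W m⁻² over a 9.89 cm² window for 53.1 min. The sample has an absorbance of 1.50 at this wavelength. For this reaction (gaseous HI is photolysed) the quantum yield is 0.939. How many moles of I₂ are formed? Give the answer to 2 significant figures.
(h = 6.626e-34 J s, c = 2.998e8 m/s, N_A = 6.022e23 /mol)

0.0018 mol

Photon energy at 285 nm: hc/λ = (6.626e-34)(2.998e8)/(285e-9) = 6.970e-19 J.
Energy delivered: (261 W m⁻²)(9.89e-4 m²)(3186 s) = 822.4 J.
Photons incident: 822.4 / 6.970e-19 = 1.180e21, i.e. 1.180e21/6.022e23 = 0.001959 mol.
Fraction absorbed: 1 − 10^(−1.50) = 0.9684.
Photons absorbed: 0.9684 × 0.001959 = 0.001897 mol.
Product: Φ × n_abs = 0.939 × 0.001897 = 0.001781 mol.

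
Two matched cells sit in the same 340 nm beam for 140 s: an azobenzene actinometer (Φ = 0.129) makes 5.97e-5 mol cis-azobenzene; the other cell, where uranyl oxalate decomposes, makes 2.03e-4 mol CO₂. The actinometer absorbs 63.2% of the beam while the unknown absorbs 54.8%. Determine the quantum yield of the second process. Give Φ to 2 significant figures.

Φ = 0.51

Photons absorbed by the actinometer: 5.97e-5 / 0.129 = 4.628e-4 mol.
Incident flux: 4.628e-4 / 0.632 = 7.323e-4 einstein.
Absorbed by unknown: 0.548 × 7.323e-4 = 4.013e-4 mol.
Φ(unknown) = 2.03e-4 / 4.013e-4 = 0.51.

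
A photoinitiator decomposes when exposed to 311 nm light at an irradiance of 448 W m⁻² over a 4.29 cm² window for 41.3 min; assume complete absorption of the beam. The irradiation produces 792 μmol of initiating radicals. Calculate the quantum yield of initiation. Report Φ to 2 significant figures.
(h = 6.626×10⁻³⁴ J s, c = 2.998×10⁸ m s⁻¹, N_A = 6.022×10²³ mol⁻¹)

Φ = 0.64

Product: 792 μmol = 7.92×10⁻⁴ mol.
Photon energy at 311 nm: hc/λ = (6.626×10⁻³⁴)(2.998×10⁸)/(311×10⁻⁹) = 6.387×10⁻¹⁹ J.
Energy delivered: (448 W m⁻²)(4.29×10⁻⁴ m²)(2478 s) = 476.3 J.
Photons incident: 476.3 / 6.387×10⁻¹⁹ = 7.457×10²⁰, i.e. 7.457×10²⁰/6.022×10²³ = 0.001238 mol.
Φ = 7.92×10⁻⁴ mol / 0.001238 mol photons = 0.64.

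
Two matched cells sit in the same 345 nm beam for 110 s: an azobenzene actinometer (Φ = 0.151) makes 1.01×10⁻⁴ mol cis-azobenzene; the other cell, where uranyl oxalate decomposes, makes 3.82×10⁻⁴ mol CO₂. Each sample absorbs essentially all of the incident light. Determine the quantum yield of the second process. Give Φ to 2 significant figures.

Photons absorbed by the actinometer: 1.01×10⁻⁴ / 0.151 = 6.689×10⁻⁴ mol.
Φ(unknown) = 3.82×10⁻⁴ / 6.689×10⁻⁴ = 0.57.

Φ = 0.57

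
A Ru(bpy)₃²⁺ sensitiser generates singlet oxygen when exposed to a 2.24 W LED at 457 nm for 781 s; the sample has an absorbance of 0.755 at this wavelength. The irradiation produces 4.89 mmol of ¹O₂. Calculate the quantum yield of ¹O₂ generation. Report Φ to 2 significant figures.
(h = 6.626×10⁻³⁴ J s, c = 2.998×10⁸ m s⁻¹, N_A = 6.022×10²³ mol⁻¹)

Φ = 0.89

Product: 4.89 mmol = 0.00489 mol.
Photon energy at 457 nm: hc/λ = (6.626×10⁻³⁴)(2.998×10⁸)/(457×10⁻⁹) = 4.347×10⁻¹⁹ J.
Energy delivered: (2.24 W)(781 s) = 1749 J.
Photons incident: 1749 / 4.347×10⁻¹⁹ = 4.023×10²¹, i.e. 4.023×10²¹/6.022×10²³ = 0.006681 mol.
Fraction absorbed: 1 − 10^(−0.755) = 0.8242.
Photons absorbed: 0.8242 × 0.006681 = 0.005506 mol.
Φ = 0.00489 mol / 0.005506 mol photons = 0.89.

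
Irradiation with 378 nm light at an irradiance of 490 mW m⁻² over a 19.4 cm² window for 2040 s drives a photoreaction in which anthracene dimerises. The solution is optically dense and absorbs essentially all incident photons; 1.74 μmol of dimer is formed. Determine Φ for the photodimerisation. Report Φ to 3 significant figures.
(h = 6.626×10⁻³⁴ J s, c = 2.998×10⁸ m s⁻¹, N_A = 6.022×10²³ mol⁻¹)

Product: 1.74 μmol = 1.74×10⁻⁶ mol.
Photon energy at 378 nm: hc/λ = (6.626×10⁻³⁴)(2.998×10⁸)/(378×10⁻⁹) = 5.255×10⁻¹⁹ J.
Energy delivered: (490 mW m⁻²)(19.4×10⁻⁴ m²)(2040 s) = 1.939 J.
Photons incident: 1.939 / 5.255×10⁻¹⁹ = 3.690×10¹⁸, i.e. 3.690×10¹⁸/6.022×10²³ = 6.128×10⁻⁶ mol.
Φ = 1.74×10⁻⁶ mol / 6.128×10⁻⁶ mol photons = 0.284.

Φ = 0.284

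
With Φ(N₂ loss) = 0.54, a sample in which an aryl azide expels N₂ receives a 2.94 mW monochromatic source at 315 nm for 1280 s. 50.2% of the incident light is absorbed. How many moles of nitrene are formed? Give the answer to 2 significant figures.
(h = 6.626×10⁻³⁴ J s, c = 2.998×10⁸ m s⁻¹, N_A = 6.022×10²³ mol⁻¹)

2.7×10⁻⁶ mol

Photon energy at 315 nm: hc/λ = (6.626×10⁻³⁴)(2.998×10⁸)/(315×10⁻⁹) = 6.306×10⁻¹⁹ J.
Energy delivered: (2.94 mW)(1280 s) = 3.763 J.
Photons incident: 3.763 / 6.306×10⁻¹⁹ = 5.967×10¹⁸, i.e. 5.967×10¹⁸/6.022×10²³ = 9.909×10⁻⁶ mol.
Photons absorbed: 0.502 × 9.909×10⁻⁶ = 4.974×10⁻⁶ mol.
Product: Φ × n_abs = 0.54 × 4.974×10⁻⁶ = 2.686×10⁻⁶ mol.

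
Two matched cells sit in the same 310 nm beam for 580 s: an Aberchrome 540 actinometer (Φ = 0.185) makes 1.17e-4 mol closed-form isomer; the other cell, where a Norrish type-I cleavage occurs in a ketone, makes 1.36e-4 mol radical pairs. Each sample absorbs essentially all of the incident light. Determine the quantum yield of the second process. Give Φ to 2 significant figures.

Φ = 0.22

Photons absorbed by the actinometer: 1.17e-4 / 0.185 = 6.324e-4 mol.
Φ(unknown) = 1.36e-4 / 6.324e-4 = 0.22.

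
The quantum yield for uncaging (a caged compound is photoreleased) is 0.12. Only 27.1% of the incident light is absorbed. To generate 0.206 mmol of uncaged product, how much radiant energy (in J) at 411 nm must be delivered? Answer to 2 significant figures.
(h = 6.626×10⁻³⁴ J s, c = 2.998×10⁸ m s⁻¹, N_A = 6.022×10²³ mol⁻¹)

Product: 0.206 mmol = 2.06×10⁻⁴ mol.
Photons that must be absorbed: 2.06×10⁻⁴ / 0.12 = 0.001717 mol.
Incident photons needed: 0.001717 / 0.271 = 0.006336 mol.
Photon energy: hc/λ = 4.833×10⁻¹⁹ J; per mole, 2.910×10⁵ J mol⁻¹.
Energy required: 0.006336 × 2.910×10⁵ = 1800 J.

1800 J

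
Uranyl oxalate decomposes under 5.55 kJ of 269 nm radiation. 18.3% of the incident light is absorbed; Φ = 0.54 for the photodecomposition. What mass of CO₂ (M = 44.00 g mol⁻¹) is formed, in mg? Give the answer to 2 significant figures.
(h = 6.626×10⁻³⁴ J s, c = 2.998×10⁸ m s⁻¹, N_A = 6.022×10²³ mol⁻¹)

54 mg

Photon energy at 269 nm: hc/λ = (6.626×10⁻³⁴)(2.998×10⁸)/(269×10⁻⁹) = 7.385×10⁻¹⁹ J.
Incident energy: 5.55 kJ = 5550 J.
Photons incident: 5550 / 7.385×10⁻¹⁹ = 7.515×10²¹, i.e. 7.515×10²¹/6.022×10²³ = 0.01248 mol.
Photons absorbed: 0.183 × 0.01248 = 0.002284 mol.
Product: Φ × n_abs = 0.54 × 0.002284 = 0.001233 mol.
Mass: 0.001233 × 44.00 = 0.05425 g = 54 mg.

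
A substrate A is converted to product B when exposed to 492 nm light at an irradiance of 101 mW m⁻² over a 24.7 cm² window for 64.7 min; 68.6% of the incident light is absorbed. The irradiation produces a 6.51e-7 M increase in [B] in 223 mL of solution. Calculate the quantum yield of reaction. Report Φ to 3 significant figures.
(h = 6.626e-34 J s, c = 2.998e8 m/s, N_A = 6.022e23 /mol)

Product: (6.51e-7 M)(0.223 L) = 1.452e-7 mol.
Photon energy at 492 nm: hc/λ = (6.626e-34)(2.998e8)/(492e-9) = 4.038e-19 J.
Energy delivered: (101 mW m⁻²)(24.7e-4 m²)(3882 s) = 0.9684 J.
Photons incident: 0.9684 / 4.038e-19 = 2.398e18, i.e. 2.398e18/6.022e23 = 3.982e-6 mol.
Photons absorbed: 0.686 × 3.982e-6 = 2.732e-6 mol.
Φ = 1.452e-7 mol / 2.732e-6 mol photons = 0.0531.

Φ = 0.0531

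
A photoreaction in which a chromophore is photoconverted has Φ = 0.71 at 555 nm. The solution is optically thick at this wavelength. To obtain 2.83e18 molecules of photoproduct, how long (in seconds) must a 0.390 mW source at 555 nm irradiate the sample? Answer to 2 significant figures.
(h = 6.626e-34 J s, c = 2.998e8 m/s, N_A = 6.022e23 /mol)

Product: 2.83e18 / 6.022e23 = 4.699e-6 mol.
Photons that must be absorbed: 4.699e-6 / 0.71 = 6.618e-6 mol.
Photon energy: hc/λ = 3.579e-19 J; per mole, 2.155e5 J mol⁻¹.
Energy required: 6.618e-6 × 2.155e5 = 1.426 J.
Time: 1.426 J / 0.00039 W = 3700 s.

t ≈ 3700 s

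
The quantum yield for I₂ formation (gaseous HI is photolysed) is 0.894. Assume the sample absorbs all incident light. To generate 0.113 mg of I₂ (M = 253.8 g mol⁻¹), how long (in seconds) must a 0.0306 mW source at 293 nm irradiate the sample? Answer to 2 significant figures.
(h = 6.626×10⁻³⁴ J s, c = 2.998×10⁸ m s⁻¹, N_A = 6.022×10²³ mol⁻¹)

t ≈ 6600 s

Product: 0.113 mg / 253.8 g mol⁻¹ = 4.452×10⁻⁷ mol.
Photons that must be absorbed: 4.452×10⁻⁷ / 0.894 = 4.980×10⁻⁷ mol.
Photon energy: hc/λ = 6.780×10⁻¹⁹ J; per mole, 4.083×10⁵ J mol⁻¹.
Energy required: 4.980×10⁻⁷ × 4.083×10⁵ = 0.2033 J.
Time: 0.2033 J / 3.06e-05 W = 6600 s.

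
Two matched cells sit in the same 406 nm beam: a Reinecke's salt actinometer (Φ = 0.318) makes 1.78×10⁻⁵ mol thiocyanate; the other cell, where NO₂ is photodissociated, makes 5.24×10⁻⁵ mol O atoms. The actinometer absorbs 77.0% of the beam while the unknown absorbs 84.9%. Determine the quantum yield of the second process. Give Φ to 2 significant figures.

Photons absorbed by the actinometer: 1.78×10⁻⁵ / 0.318 = 5.597×10⁻⁵ mol.
Incident flux: 5.597×10⁻⁵ / 0.770 = 7.269×10⁻⁵ einstein.
Absorbed by unknown: 0.849 × 7.269×10⁻⁵ = 6.171×10⁻⁵ mol.
Φ(unknown) = 5.24×10⁻⁵ / 6.171×10⁻⁵ = 0.85.

Φ = 0.85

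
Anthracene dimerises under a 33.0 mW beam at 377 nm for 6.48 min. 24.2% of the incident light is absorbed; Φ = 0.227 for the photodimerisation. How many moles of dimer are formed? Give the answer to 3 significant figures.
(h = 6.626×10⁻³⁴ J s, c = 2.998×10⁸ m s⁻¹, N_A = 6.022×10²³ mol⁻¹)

Photon energy at 377 nm: hc/λ = (6.626×10⁻³⁴)(2.998×10⁸)/(377×10⁻⁹) = 5.269×10⁻¹⁹ J.
Energy delivered: (33.0 mW)(388.8 s) = 12.83 J.
Photons incident: 12.83 / 5.269×10⁻¹⁹ = 2.435×10¹⁹, i.e. 2.435×10¹⁹/6.022×10²³ = 4.044×10⁻⁵ mol.
Photons absorbed: 0.242 × 4.044×10⁻⁵ = 9.786×10⁻⁶ mol.
Product: Φ × n_abs = 0.227 × 9.786×10⁻⁶ = 2.221×10⁻⁶ mol.

2.22×10⁻⁶ mol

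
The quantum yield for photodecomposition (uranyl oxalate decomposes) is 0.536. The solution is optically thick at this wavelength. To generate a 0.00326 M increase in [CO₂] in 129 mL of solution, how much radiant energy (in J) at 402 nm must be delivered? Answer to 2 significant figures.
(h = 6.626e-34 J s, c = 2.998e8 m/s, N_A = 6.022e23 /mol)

Product: (0.00326 M)(0.129 L) = 4.205e-4 mol.
Photons that must be absorbed: 4.205e-4 / 0.536 = 7.845e-4 mol.
Photon energy: hc/λ = 4.941e-19 J; per mole, 2.975e5 J mol⁻¹.
Energy required: 7.845e-4 × 2.975e5 = 230 J.

230 J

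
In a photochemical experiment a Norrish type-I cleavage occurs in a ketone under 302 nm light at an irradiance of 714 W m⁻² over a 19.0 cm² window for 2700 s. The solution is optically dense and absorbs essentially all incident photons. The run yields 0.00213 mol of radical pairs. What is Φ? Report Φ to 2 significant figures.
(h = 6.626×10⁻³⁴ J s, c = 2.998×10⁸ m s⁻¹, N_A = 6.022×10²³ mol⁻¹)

Φ = 0.23

Photon energy at 302 nm: hc/λ = (6.626×10⁻³⁴)(2.998×10⁸)/(302×10⁻⁹) = 6.578×10⁻¹⁹ J.
Energy delivered: (714 W m⁻²)(19.0×10⁻⁴ m²)(2700 s) = 3663 J.
Photons incident: 3663 / 6.578×10⁻¹⁹ = 5.569×10²¹, i.e. 5.569×10²¹/6.022×10²³ = 0.009248 mol.
Φ = 0.00213 mol / 0.009248 mol photons = 0.23.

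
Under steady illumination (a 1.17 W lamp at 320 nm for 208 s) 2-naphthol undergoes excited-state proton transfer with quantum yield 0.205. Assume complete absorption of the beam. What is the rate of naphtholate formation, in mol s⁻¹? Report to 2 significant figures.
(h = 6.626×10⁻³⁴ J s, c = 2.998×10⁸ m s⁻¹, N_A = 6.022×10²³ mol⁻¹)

6.4×10⁻⁷ mol s⁻¹

Photon energy at 320 nm: hc/λ = (6.626×10⁻³⁴)(2.998×10⁸)/(320×10⁻⁹) = 6.208×10⁻¹⁹ J.
Energy delivered: (1.17 W)(208 s) = 243.4 J.
Photons incident: 243.4 / 6.208×10⁻¹⁹ = 3.921×10²⁰, i.e. 3.921×10²⁰/6.022×10²³ = 6.511×10⁻⁴ mol.
Product formed: 0.205 × 6.511×10⁻⁴ = 1.335×10⁻⁴ mol.
Rate: 1.335×10⁻⁴ / 208 s = 6.4×10⁻⁷ mol s⁻¹.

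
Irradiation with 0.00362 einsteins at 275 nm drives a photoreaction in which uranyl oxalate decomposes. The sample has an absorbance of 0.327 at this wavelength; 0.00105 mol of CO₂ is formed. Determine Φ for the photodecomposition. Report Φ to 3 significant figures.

Φ = 0.548

Fraction absorbed: 1 − 10^(−0.327) = 0.5290.
Photons absorbed: 0.5290 × 0.00362 = 0.001915 mol.
Φ = 0.00105 mol / 0.001915 mol photons = 0.548.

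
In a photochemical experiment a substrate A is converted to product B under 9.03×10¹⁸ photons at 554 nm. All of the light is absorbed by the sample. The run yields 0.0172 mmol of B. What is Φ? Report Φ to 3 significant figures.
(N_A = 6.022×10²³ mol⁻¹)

Φ = 1.15

Product: 0.0172 mmol = 1.72×10⁻⁵ mol.
Moles of photons: 9.03×10¹⁸ / 6.022×10²³ = 1.500×10⁻⁵ mol.
Φ = 1.72×10⁻⁵ mol / 1.500×10⁻⁵ mol photons = 1.15.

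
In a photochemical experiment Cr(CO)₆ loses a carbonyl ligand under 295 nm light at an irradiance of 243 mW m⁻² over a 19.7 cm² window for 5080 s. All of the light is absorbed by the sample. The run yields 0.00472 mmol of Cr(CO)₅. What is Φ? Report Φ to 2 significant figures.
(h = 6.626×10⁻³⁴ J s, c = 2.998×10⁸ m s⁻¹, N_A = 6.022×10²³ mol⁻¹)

Product: 0.00472 mmol = 4.72×10⁻⁶ mol.
Photon energy at 295 nm: hc/λ = (6.626×10⁻³⁴)(2.998×10⁸)/(295×10⁻⁹) = 6.734×10⁻¹⁹ J.
Energy delivered: (243 mW m⁻²)(19.7×10⁻⁴ m²)(5080 s) = 2.432 J.
Photons incident: 2.432 / 6.734×10⁻¹⁹ = 3.612×10¹⁸, i.e. 3.612×10¹⁸/6.022×10²³ = 5.998×10⁻⁶ mol.
Φ = 4.72×10⁻⁶ mol / 5.998×10⁻⁶ mol photons = 0.79.

Φ = 0.79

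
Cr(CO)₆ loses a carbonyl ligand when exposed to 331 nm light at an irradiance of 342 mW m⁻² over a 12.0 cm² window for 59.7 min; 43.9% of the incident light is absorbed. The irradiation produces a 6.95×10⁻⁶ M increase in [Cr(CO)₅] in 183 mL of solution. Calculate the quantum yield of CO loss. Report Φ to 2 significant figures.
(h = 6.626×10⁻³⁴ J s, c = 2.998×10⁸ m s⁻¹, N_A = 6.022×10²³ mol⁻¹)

Product: (6.95×10⁻⁶ M)(0.183 L) = 1.272×10⁻⁶ mol.
Photon energy at 331 nm: hc/λ = (6.626×10⁻³⁴)(2.998×10⁸)/(331×10⁻⁹) = 6.001×10⁻¹⁹ J.
Energy delivered: (342 mW m⁻²)(12.0×10⁻⁴ m²)(3582 s) = 1.470 J.
Photons incident: 1.470 / 6.001×10⁻¹⁹ = 2.450×10¹⁸, i.e. 2.450×10¹⁸/6.022×10²³ = 4.068×10⁻⁶ mol.
Photons absorbed: 0.439 × 4.068×10⁻⁶ = 1.786×10⁻⁶ mol.
Φ = 1.272×10⁻⁶ mol / 1.786×10⁻⁶ mol photons = 0.71.

Φ = 0.71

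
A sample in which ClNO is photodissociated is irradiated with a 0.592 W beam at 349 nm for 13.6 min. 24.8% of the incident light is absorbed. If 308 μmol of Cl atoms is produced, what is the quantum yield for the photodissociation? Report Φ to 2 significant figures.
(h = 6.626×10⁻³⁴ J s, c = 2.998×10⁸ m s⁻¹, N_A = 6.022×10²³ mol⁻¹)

Product: 308 μmol = 3.08×10⁻⁴ mol.
Photon energy at 349 nm: hc/λ = (6.626×10⁻³⁴)(2.998×10⁸)/(349×10⁻⁹) = 5.692×10⁻¹⁹ J.
Energy delivered: (0.592 W)(816 s) = 483.1 J.
Photons incident: 483.1 / 5.692×10⁻¹⁹ = 8.487×10²⁰, i.e. 8.487×10²⁰/6.022×10²³ = 0.001409 mol.
Photons absorbed: 0.248 × 0.001409 = 3.494×10⁻⁴ mol.
Φ = 3.08×10⁻⁴ mol / 3.494×10⁻⁴ mol photons = 0.88.

Φ = 0.88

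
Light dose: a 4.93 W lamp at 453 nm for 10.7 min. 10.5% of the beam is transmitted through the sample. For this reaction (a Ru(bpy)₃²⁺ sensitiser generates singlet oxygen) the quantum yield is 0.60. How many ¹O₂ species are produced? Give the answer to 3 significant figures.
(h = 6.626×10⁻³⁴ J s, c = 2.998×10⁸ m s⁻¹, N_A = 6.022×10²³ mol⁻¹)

Photon energy at 453 nm: hc/λ = (6.626×10⁻³⁴)(2.998×10⁸)/(453×10⁻⁹) = 4.385×10⁻¹⁹ J.
Energy delivered: (4.93 W)(642 s) = 3165 J.
Photons incident: 3165 / 4.385×10⁻¹⁹ = 7.218×10²¹, i.e. 7.218×10²¹/6.022×10²³ = 0.01199 mol.
Fraction absorbed: 1 − 10.5/100 = 0.8950.
Photons absorbed: 0.8950 × 0.01199 = 0.01073 mol.
Product: Φ × n_abs = 0.60 × 0.01073 = 0.006438 mol.
As a count: 0.006438 × 6.022×10²³ = 3.88×10²¹.

3.88×10²¹ species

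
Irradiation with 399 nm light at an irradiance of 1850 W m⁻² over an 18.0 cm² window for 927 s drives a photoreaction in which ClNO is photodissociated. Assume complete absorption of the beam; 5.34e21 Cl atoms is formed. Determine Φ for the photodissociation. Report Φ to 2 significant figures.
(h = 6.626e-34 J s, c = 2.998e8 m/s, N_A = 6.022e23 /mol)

Φ = 0.86

Product: 5.34e21 / 6.022e23 = 0.008867 mol.
Photon energy at 399 nm: hc/λ = (6.626e-34)(2.998e8)/(399e-9) = 4.979e-19 J.
Energy delivered: (1850 W m⁻²)(18.0e-4 m²)(927 s) = 3087 J.
Photons incident: 3087 / 4.979e-19 = 6.200e21, i.e. 6.200e21/6.022e23 = 0.01030 mol.
Φ = 0.008867 mol / 0.01030 mol photons = 0.86.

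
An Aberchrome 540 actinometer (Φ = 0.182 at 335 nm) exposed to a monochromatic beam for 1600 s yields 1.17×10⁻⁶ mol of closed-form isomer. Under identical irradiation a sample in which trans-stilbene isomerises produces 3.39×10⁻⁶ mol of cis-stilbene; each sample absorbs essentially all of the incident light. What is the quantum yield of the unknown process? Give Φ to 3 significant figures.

Φ = 0.527

Photons absorbed by the actinometer: 1.17×10⁻⁶ / 0.182 = 6.429×10⁻⁶ mol.
Φ(unknown) = 3.39×10⁻⁶ / 6.429×10⁻⁶ = 0.527.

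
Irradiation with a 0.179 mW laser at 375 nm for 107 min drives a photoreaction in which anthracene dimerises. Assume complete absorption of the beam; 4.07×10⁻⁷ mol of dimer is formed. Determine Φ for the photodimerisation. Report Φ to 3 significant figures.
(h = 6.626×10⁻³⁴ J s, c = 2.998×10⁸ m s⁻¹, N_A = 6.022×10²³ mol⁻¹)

Photon energy at 375 nm: hc/λ = (6.626×10⁻³⁴)(2.998×10⁸)/(375×10⁻⁹) = 5.297×10⁻¹⁹ J.
Energy delivered: (0.179 mW)(6420 s) = 1.149 J.
Photons incident: 1.149 / 5.297×10⁻¹⁹ = 2.169×10¹⁸, i.e. 2.169×10¹⁸/6.022×10²³ = 3.602×10⁻⁶ mol.
Φ = 4.07×10⁻⁷ mol / 3.602×10⁻⁶ mol photons = 0.113.

Φ = 0.113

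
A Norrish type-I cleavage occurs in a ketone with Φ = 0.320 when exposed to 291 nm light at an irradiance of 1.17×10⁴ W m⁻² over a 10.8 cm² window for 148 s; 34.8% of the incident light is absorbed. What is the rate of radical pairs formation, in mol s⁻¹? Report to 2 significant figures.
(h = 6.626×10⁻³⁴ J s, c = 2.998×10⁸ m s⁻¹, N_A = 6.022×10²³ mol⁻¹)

3.4×10⁻⁶ mol s⁻¹

Photon energy at 291 nm: hc/λ = (6.626×10⁻³⁴)(2.998×10⁸)/(291×10⁻⁹) = 6.826×10⁻¹⁹ J.
Energy delivered: (1.17×10⁴ W m⁻²)(10.8×10⁻⁴ m²)(148 s) = 1870 J.
Photons incident: 1870 / 6.826×10⁻¹⁹ = 2.740×10²¹, i.e. 2.740×10²¹/6.022×10²³ = 0.004550 mol.
Photons absorbed: 0.348 × 0.004550 = 0.001583 mol.
Product formed: 0.320 × 0.001583 = 5.066×10⁻⁴ mol.
Rate: 5.066×10⁻⁴ / 148 s = 3.4×10⁻⁶ mol s⁻¹.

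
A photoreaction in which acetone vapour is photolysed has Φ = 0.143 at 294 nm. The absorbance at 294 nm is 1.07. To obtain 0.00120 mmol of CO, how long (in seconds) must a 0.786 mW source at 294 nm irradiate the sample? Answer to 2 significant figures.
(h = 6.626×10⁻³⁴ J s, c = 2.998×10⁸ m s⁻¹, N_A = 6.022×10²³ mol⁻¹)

Product: 0.00120 mmol = 1.20×10⁻⁶ mol.
Photons that must be absorbed: 1.20×10⁻⁶ / 0.143 = 8.392×10⁻⁶ mol.
Fraction absorbed: 1 − 10^(−1.07) = 0.9149.
Incident photons needed: 8.392×10⁻⁶ / 0.9149 = 9.173×10⁻⁶ mol.
Photon energy: hc/λ = 6.757×10⁻¹⁹ J; per mole, 4.069×10⁵ J mol⁻¹.
Energy required: 9.173×10⁻⁶ × 4.069×10⁵ = 3.732 J.
Time: 3.732 J / 0.000786 W = 4700 s.

t ≈ 4700 s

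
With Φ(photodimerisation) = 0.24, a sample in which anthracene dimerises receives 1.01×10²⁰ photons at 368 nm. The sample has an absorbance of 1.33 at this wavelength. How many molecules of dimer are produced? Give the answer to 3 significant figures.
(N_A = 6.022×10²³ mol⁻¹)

Moles of photons: 1.01×10²⁰ / 6.022×10²³ = 1.677×10⁻⁴ mol.
Fraction absorbed: 1 − 10^(−1.33) = 0.9532.
Photons absorbed: 0.9532 × 1.677×10⁻⁴ = 1.599×10⁻⁴ mol.
Product: Φ × n_abs = 0.24 × 1.599×10⁻⁴ = 3.838×10⁻⁵ mol.
As a count: 3.838×10⁻⁵ × 6.022×10²³ = 2.31×10¹⁹.

2.31×10¹⁹ molecules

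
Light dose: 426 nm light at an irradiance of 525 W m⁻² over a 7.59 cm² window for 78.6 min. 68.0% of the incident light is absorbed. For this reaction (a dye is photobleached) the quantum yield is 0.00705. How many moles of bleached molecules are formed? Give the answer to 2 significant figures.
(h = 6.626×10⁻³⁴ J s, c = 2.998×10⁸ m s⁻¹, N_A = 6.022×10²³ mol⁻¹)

Photon energy at 426 nm: hc/λ = (6.626×10⁻³⁴)(2.998×10⁸)/(426×10⁻⁹) = 4.663×10⁻¹⁹ J.
Energy delivered: (525 W m⁻²)(7.59×10⁻⁴ m²)(4716 s) = 1879 J.
Photons incident: 1879 / 4.663×10⁻¹⁹ = 4.030×10²¹, i.e. 4.030×10²¹/6.022×10²³ = 0.006692 mol.
Photons absorbed: 0.680 × 0.006692 = 0.004551 mol.
Product: Φ × n_abs = 0.00705 × 0.004551 = 3.208×10⁻⁵ mol.

3.2×10⁻⁵ mol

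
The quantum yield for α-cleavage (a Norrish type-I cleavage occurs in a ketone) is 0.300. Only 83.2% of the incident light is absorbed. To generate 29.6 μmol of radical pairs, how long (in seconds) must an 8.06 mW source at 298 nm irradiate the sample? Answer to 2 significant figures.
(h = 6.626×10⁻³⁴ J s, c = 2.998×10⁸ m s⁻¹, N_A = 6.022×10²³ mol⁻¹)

Product: 29.6 μmol = 2.96×10⁻⁵ mol.
Photons that must be absorbed: 2.96×10⁻⁵ / 0.300 = 9.867×10⁻⁵ mol.
Incident photons needed: 9.867×10⁻⁵ / 0.832 = 1.186×10⁻⁴ mol.
Photon energy: hc/λ = 6.666×10⁻¹⁹ J; per mole, 4.014×10⁵ J mol⁻¹.
Energy required: 1.186×10⁻⁴ × 4.014×10⁵ = 47.61 J.
Time: 47.61 J / 0.00806 W = 5900 s.

t ≈ 5900 s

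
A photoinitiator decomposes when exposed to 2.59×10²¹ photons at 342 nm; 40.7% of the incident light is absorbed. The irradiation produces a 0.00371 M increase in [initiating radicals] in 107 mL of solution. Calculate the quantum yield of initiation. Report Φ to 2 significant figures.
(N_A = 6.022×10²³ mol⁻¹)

Product: (0.00371 M)(0.107 L) = 3.970×10⁻⁴ mol.
Moles of photons: 2.59×10²¹ / 6.022×10²³ = 0.004301 mol.
Photons absorbed: 0.407 × 0.004301 = 0.001751 mol.
Φ = 3.970×10⁻⁴ mol / 0.001751 mol photons = 0.23.

Φ = 0.23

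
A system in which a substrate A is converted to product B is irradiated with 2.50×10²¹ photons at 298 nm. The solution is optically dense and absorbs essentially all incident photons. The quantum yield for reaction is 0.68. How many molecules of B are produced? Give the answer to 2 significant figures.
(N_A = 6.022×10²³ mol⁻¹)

Moles of photons: 2.50×10²¹ / 6.022×10²³ = 0.004151 mol.
Product: Φ × n_abs = 0.68 × 0.004151 = 0.002823 mol.
As a count: 0.002823 × 6.022×10²³ = 1.7×10²¹.

1.7×10²¹ molecules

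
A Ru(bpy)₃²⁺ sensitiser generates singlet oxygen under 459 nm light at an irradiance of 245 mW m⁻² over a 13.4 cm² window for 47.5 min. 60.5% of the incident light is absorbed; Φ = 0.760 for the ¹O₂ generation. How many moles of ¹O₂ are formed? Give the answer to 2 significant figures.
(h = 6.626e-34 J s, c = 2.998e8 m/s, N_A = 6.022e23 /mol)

Photon energy at 459 nm: hc/λ = (6.626e-34)(2.998e8)/(459e-9) = 4.328e-19 J.
Energy delivered: (245 mW m⁻²)(13.4e-4 m²)(2850 s) = 0.9357 J.
Photons incident: 0.9357 / 4.328e-19 = 2.162e18, i.e. 2.162e18/6.022e23 = 3.590e-6 mol.
Photons absorbed: 0.605 × 3.590e-6 = 2.172e-6 mol.
Product: Φ × n_abs = 0.760 × 2.172e-6 = 1.651e-6 mol.

1.7e-6 mol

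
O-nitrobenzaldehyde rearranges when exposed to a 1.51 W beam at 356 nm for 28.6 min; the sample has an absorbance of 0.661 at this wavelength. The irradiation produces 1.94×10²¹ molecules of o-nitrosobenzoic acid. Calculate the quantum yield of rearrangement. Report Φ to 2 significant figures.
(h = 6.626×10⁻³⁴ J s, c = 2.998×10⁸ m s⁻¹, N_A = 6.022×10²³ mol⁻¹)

Product: 1.94×10²¹ / 6.022×10²³ = 0.003222 mol.
Photon energy at 356 nm: hc/λ = (6.626×10⁻³⁴)(2.998×10⁸)/(356×10⁻⁹) = 5.580×10⁻¹⁹ J.
Energy delivered: (1.51 W)(1716 s) = 2591 J.
Photons incident: 2591 / 5.580×10⁻¹⁹ = 4.643×10²¹, i.e. 4.643×10²¹/6.022×10²³ = 0.007710 mol.
Fraction absorbed: 1 − 10^(−0.661) = 0.7817.
Photons absorbed: 0.7817 × 0.007710 = 0.006027 mol.
Φ = 0.003222 mol / 0.006027 mol photons = 0.53.

Φ = 0.53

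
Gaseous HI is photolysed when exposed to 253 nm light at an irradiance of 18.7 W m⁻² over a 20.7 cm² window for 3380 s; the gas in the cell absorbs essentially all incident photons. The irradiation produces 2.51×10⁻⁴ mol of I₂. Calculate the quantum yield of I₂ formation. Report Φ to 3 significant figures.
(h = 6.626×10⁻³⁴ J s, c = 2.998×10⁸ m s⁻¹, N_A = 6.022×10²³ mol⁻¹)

Photon energy at 253 nm: hc/λ = (6.626×10⁻³⁴)(2.998×10⁸)/(253×10⁻⁹) = 7.852×10⁻¹⁹ J.
Energy delivered: (18.7 W m⁻²)(20.7×10⁻⁴ m²)(3380 s) = 130.8 J.
Photons incident: 130.8 / 7.852×10⁻¹⁹ = 1.666×10²⁰, i.e. 1.666×10²⁰/6.022×10²³ = 2.767×10⁻⁴ mol.
Φ = 2.51×10⁻⁴ mol / 2.767×10⁻⁴ mol photons = 0.907.

Φ = 0.907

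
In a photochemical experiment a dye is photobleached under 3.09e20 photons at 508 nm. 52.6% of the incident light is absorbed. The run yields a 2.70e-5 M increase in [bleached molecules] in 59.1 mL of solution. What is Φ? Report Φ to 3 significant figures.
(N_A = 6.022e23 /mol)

Φ = 0.00591

Product: (2.70e-5 M)(0.0591 L) = 1.596e-6 mol.
Moles of photons: 3.09e20 / 6.022e23 = 5.131e-4 mol.
Photons absorbed: 0.526 × 5.131e-4 = 2.699e-4 mol.
Φ = 1.596e-6 mol / 2.699e-4 mol photons = 0.00591.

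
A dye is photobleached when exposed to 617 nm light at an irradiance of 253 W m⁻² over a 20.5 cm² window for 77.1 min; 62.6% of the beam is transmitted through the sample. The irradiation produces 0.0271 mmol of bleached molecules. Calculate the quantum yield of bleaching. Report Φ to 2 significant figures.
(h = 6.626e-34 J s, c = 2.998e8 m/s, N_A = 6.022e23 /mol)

Φ = 0.0059

Product: 0.0271 mmol = 2.71e-5 mol.
Photon energy at 617 nm: hc/λ = (6.626e-34)(2.998e8)/(617e-9) = 3.220e-19 J.
Energy delivered: (253 W m⁻²)(20.5e-4 m²)(4626 s) = 2399 J.
Photons incident: 2399 / 3.220e-19 = 7.450e21, i.e. 7.450e21/6.022e23 = 0.01237 mol.
Fraction absorbed: 1 − 62.6/100 = 0.3740.
Photons absorbed: 0.3740 × 0.01237 = 0.004626 mol.
Φ = 2.71e-5 mol / 0.004626 mol photons = 0.0059.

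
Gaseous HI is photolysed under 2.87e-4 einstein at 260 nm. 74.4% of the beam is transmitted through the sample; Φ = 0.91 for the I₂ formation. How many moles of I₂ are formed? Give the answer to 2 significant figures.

Fraction absorbed: 1 − 74.4/100 = 0.2560.
Photons absorbed: 0.2560 × 2.87e-4 = 7.347e-5 mol.
Product: Φ × n_abs = 0.91 × 7.347e-5 = 6.686e-5 mol.

6.7e-5 mol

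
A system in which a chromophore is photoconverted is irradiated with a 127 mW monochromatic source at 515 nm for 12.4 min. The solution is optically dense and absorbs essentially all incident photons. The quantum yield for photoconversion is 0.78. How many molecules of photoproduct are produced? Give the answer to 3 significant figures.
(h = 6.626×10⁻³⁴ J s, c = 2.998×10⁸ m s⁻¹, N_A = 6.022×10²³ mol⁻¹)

1.91×10²⁰ molecules

Photon energy at 515 nm: hc/λ = (6.626×10⁻³⁴)(2.998×10⁸)/(515×10⁻⁹) = 3.857×10⁻¹⁹ J.
Energy delivered: (127 mW)(744 s) = 94.49 J.
Photons incident: 94.49 / 3.857×10⁻¹⁹ = 2.450×10²⁰, i.e. 2.450×10²⁰/6.022×10²³ = 4.068×10⁻⁴ mol.
Product: Φ × n_abs = 0.78 × 4.068×10⁻⁴ = 3.173×10⁻⁴ mol.
As a count: 3.173×10⁻⁴ × 6.022×10²³ = 1.91×10²⁰.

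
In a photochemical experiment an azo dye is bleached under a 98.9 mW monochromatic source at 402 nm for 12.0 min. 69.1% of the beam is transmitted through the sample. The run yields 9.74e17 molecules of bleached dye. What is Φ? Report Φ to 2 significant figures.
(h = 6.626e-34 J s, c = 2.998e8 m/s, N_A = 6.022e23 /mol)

Φ = 0.022

Product: 9.74e17 / 6.022e23 = 1.617e-6 mol.
Photon energy at 402 nm: hc/λ = (6.626e-34)(2.998e8)/(402e-9) = 4.941e-19 J.
Energy delivered: (98.9 mW)(720 s) = 71.21 J.
Photons incident: 71.21 / 4.941e-19 = 1.441e20, i.e. 1.441e20/6.022e23 = 2.393e-4 mol.
Fraction absorbed: 1 − 69.1/100 = 0.3090.
Photons absorbed: 0.3090 × 2.393e-4 = 7.394e-5 mol.
Φ = 1.617e-6 mol / 7.394e-5 mol photons = 0.022.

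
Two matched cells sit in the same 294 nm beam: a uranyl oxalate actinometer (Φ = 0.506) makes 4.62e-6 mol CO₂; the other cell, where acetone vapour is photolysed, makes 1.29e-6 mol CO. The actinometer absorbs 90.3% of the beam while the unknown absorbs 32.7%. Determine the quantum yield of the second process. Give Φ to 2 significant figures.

Φ = 0.39

Photons absorbed by the actinometer: 4.62e-6 / 0.506 = 9.130e-6 mol.
Incident flux: 9.130e-6 / 0.903 = 1.011e-5 einstein.
Absorbed by unknown: 0.327 × 1.011e-5 = 3.306e-6 mol.
Φ(unknown) = 1.29e-6 / 3.306e-6 = 0.39.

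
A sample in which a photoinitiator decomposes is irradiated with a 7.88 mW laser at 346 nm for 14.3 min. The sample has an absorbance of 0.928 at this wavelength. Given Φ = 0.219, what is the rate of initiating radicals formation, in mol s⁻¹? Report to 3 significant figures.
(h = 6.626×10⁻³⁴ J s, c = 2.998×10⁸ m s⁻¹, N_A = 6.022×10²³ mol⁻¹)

4.40×10⁻⁹ mol s⁻¹

Photon energy at 346 nm: hc/λ = (6.626×10⁻³⁴)(2.998×10⁸)/(346×10⁻⁹) = 5.741×10⁻¹⁹ J.
Energy delivered: (7.88 mW)(858 s) = 6.761 J.
Photons incident: 6.761 / 5.741×10⁻¹⁹ = 1.178×10¹⁹, i.e. 1.178×10¹⁹/6.022×10²³ = 1.956×10⁻⁵ mol.
Fraction absorbed: 1 − 10^(−0.928) = 0.8820.
Photons absorbed: 0.8820 × 1.956×10⁻⁵ = 1.725×10⁻⁵ mol.
Product formed: 0.219 × 1.725×10⁻⁵ = 3.778×10⁻⁶ mol.
Rate: 3.778×10⁻⁶ / 858 s = 4.40×10⁻⁹ mol s⁻¹.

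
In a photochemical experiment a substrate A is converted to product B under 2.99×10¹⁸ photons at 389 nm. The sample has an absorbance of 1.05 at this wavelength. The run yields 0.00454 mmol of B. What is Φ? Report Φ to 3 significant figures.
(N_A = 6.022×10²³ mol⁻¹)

Product: 0.00454 mmol = 4.54×10⁻⁶ mol.
Moles of photons: 2.99×10¹⁸ / 6.022×10²³ = 4.965×10⁻⁶ mol.
Fraction absorbed: 1 − 10^(−1.05) = 0.9109.
Photons absorbed: 0.9109 × 4.965×10⁻⁶ = 4.523×10⁻⁶ mol.
Φ = 4.54×10⁻⁶ mol / 4.523×10⁻⁶ mol photons = 1.00.

Φ = 1.00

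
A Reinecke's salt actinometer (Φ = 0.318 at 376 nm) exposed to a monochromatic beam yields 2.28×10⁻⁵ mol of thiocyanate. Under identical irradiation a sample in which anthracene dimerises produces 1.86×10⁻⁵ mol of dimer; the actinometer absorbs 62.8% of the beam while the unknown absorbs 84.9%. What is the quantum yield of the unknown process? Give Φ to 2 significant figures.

Photons absorbed by the actinometer: 2.28×10⁻⁵ / 0.318 = 7.170×10⁻⁵ mol.
Incident flux: 7.170×10⁻⁵ / 0.628 = 1.142×10⁻⁴ einstein.
Absorbed by unknown: 0.849 × 1.142×10⁻⁴ = 9.696×10⁻⁵ mol.
Φ(unknown) = 1.86×10⁻⁵ / 9.696×10⁻⁵ = 0.19.

Φ = 0.19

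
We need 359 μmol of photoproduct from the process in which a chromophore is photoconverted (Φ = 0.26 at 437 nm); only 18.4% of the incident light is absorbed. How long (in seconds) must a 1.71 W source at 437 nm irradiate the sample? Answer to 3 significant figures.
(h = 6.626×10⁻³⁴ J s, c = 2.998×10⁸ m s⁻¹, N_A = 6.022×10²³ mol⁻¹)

Product: 359 μmol = 3.59×10⁻⁴ mol.
Photons that must be absorbed: 3.59×10⁻⁴ / 0.26 = 0.001381 mol.
Incident photons needed: 0.001381 / 0.184 = 0.007505 mol.
Photon energy: hc/λ = 4.546×10⁻¹⁹ J; per mole, 2.738×10⁵ J mol⁻¹.
Energy required: 0.007505 × 2.738×10⁵ = 2055 J.
Time: 2055 J / 1.71 W = 1200 s.

t ≈ 1200 s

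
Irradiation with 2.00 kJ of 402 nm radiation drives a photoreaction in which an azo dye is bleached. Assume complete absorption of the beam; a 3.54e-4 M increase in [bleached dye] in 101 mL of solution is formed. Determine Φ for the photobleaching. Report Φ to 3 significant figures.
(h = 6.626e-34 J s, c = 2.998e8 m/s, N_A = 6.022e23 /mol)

Product: (3.54e-4 M)(0.101 L) = 3.575e-5 mol.
Photon energy at 402 nm: hc/λ = (6.626e-34)(2.998e8)/(402e-9) = 4.941e-19 J.
Incident energy: 2.00 kJ = 2000 J.
Photons incident: 2000 / 4.941e-19 = 4.048e21, i.e. 4.048e21/6.022e23 = 0.006722 mol.
Φ = 3.575e-5 mol / 0.006722 mol photons = 0.00532.

Φ = 0.00532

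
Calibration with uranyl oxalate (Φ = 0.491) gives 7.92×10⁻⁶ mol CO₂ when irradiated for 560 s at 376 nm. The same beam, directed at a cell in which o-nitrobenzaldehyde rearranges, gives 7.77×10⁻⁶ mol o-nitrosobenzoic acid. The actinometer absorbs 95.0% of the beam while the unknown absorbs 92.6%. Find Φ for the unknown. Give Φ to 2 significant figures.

Photons absorbed by the actinometer: 7.92×10⁻⁶ / 0.491 = 1.613×10⁻⁵ mol.
Incident flux: 1.613×10⁻⁵ / 0.950 = 1.698×10⁻⁵ einstein.
Absorbed by unknown: 0.926 × 1.698×10⁻⁵ = 1.572×10⁻⁵ mol.
Φ(unknown) = 7.77×10⁻⁶ / 1.572×10⁻⁵ = 0.49.

Φ = 0.49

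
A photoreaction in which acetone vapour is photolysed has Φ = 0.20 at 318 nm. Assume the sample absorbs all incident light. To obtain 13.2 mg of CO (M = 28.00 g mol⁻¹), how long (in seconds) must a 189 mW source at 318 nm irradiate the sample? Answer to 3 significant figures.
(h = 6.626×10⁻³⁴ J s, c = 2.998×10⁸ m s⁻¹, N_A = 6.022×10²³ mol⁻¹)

t ≈ 4690 s

Product: 13.2 mg / 28.00 g mol⁻¹ = 4.714×10⁻⁴ mol.
Photons that must be absorbed: 4.714×10⁻⁴ / 0.20 = 0.002357 mol.
Photon energy: hc/λ = 6.247×10⁻¹⁹ J; per mole, 3.762×10⁵ J mol⁻¹.
Energy required: 0.002357 × 3.762×10⁵ = 886.7 J.
Time: 886.7 J / 0.189 W = 4690 s.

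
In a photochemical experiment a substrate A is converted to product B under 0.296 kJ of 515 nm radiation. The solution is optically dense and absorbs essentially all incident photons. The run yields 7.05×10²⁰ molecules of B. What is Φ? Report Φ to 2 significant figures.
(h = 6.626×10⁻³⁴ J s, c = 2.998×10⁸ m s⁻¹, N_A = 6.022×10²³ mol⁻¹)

Φ = 0.92

Product: 7.05×10²⁰ / 6.022×10²³ = 0.001171 mol.
Photon energy at 515 nm: hc/λ = (6.626×10⁻³⁴)(2.998×10⁸)/(515×10⁻⁹) = 3.857×10⁻¹⁹ J.
Incident energy: 0.296 kJ = 296 J.
Photons incident: 296 / 3.857×10⁻¹⁹ = 7.674×10²⁰, i.e. 7.674×10²⁰/6.022×10²³ = 0.001274 mol.
Φ = 0.001171 mol / 0.001274 mol photons = 0.92.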